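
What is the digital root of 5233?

5+2+3+3 = 13
1+3 = 4

4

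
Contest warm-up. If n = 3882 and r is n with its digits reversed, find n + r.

6765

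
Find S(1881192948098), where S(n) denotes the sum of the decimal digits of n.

1+8+8+1+1+9+2+9+4+8+0+9+8 = 68

68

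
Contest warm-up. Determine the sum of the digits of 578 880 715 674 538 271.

92

5+7+8+8+8+0+7+1+5+6+7+4+5+3+8+2+7+1 = 92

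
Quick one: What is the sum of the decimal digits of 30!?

30! = 265252859812191058636308480000000
Sum of its 33 digits: 117.

117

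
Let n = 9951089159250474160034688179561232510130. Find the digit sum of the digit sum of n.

7

First digit sum: 160.
1+6+0 = 7.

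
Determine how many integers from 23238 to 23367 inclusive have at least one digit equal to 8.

22

The integers in [23238, 23367] that have at least one digit equal to 8: 23238, 23248, 23258, 23268, 23278, 23280, …, 23348, 23358.
22 qualify.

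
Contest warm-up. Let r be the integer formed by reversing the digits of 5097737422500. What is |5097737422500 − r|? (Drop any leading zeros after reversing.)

Reverse of 5097737422500 is 52247377905.
|5097737422500 − 52247377905| = 5045490044595

5045490044595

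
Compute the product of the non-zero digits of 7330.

7×3×3 = 63

63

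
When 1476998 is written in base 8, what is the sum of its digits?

26

1476998 in base 8 is 5504606.
Digit sum: 5+5+0+4+6+0+6 = 26.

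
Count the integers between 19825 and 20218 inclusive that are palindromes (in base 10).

The integers in [19825, 20218] that are palindromes (in base 10): 19891, 19991, 20002, 20102, 20202.
5 qualify.

5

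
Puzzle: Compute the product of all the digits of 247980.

0

2×4×7×9×8×0 = 0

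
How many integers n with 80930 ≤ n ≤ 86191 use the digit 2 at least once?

The integers in [80930, 86191] that use the digit 2 at least once: 80932, 80942, 80952, 80962, 80972, 80982, …, 86172, 86182.
2128 qualify.

2128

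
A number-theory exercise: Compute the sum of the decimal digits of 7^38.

130

7^38 = 129934811447123020117172145698449
Sum of its 33 digits: 130.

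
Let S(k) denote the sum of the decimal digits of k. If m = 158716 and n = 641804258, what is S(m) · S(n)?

1064

S(158716) = 1+5+8+7+1+6 = 28.
S(641804258) = 6+4+1+8+0+4+2+5+8 = 38.
28 · 38 = 1064.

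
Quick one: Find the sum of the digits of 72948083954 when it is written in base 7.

38

72948083954 in base 7 is 5161502324414.
Digit sum: 5+1+6+1+5+0+2+3+2+4+4+1+4 = 38.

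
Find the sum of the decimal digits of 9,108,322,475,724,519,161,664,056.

9+1+0+8+3+2+2+4+7+5+7+2+4+5+1+9+1+6+1+6+6+4+0+5+6 = 104

104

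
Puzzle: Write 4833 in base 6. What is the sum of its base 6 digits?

13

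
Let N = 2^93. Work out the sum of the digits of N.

2^93 = 9903520314283042199192993792
Sum of its 28 digits: 125.

125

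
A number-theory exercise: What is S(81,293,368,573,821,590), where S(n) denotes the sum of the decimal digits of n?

8+1+2+9+3+3+6+8+5+7+3+8+2+1+5+9+0 = 80

80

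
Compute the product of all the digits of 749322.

3024

7×4×9×3×2×2 = 3024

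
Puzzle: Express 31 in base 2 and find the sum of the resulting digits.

5

31 in base 2 is 11111.
Digit sum: 1+1+1+1+1 = 5.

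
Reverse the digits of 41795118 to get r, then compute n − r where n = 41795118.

-39364596

Reverse of 41795118 is 81159714.
41795118 − 81159714 = -39364596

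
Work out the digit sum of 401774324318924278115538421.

106

4+0+1+7+7+4+3+2+4+3+1+8+9+2+4+2+7+8+1+1+5+5+3+8+4+2+1 = 106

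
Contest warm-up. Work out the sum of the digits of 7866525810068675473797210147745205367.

7+8+6+6+5+2+5+8+1+0+0+6+8+6+7+5+4+7+3+7+9+7+2+1+0+1+4+7+7+4+5+2+0+5+3+6+7 = 171

171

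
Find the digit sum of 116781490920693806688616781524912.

1+1+6+7+8+1+4+9+0+9+2+0+6+9+3+8+0+6+6+8+8+6+1+6+7+8+1+5+2+4+9+1+2 = 154

154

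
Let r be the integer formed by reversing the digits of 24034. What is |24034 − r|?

Reverse of 24034 is 43042.
|24034 − 43042| = 19008

19008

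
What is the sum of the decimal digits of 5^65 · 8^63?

178

5^65 · 8^63 = 2126764793255865396646091296448551321600000000000000000000000000000000000000000000000000000000000000000
Sum of its 103 digits: 178.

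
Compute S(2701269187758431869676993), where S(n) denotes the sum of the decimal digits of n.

2+7+0+1+2+6+9+1+8+7+7+5+8+4+3+1+8+6+9+6+7+6+9+9+3 = 134

134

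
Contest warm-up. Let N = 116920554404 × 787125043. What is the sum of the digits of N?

77

116920554404 × 787125043 = 92031096412832339372
Sum of its 20 digits: 77.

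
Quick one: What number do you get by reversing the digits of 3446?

Reversing 3446 gives 6443.

6443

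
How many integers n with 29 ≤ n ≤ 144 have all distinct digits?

The integers in [29, 144] that have all distinct digits: 29, 30, 31, 32, 34, 35, …, 142, 143.
91 qualify.

91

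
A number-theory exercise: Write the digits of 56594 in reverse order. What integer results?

49565

Reversing 56594 gives 49565.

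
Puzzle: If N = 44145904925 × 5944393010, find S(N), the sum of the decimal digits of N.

85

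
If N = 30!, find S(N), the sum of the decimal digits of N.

117

30! = 265252859812191058636308480000000
Sum of its 33 digits: 117.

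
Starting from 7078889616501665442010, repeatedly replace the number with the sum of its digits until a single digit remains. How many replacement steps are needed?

7078889616501665442010 → 94 → 13 → 4 (3 steps)

3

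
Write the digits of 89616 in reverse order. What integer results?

Reversing 89616 gives 61698.

61698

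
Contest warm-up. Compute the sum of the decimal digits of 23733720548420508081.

72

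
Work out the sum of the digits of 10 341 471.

1+0+3+4+1+4+7+1 = 21

21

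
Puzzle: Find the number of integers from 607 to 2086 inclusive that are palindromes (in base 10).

50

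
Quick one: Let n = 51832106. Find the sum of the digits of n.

5+1+8+3+2+1+0+6 = 26

26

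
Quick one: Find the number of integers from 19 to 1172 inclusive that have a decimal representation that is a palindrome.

100

The integers in [19, 1172] that have a decimal representation that is a palindrome: 22, 33, 44, 55, 66, 77, …, 1001, 1111.
100 qualify.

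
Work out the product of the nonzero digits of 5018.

40

5×1×8 = 40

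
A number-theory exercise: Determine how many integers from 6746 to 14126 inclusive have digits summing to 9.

148

The integers in [6746, 14126] that have digits summing to 9: 7002, 7011, 7020, 7101, 7110, 7200, …, 14112, 14121.
148 qualify.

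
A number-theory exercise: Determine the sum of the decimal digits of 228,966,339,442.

2+2+8+9+6+6+3+3+9+4+4+2 = 58

58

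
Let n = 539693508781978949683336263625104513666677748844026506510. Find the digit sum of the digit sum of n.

First digit sum: 275.
2+7+5 = 14.

14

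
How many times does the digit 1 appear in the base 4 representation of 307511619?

307511619 in base 4 is 102111010011003.
The digit 1 appears 7 times.

7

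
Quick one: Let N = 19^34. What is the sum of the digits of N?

19^34 = 30034640110980377619945846078500632729311721
Sum of its 44 digits: 172.

172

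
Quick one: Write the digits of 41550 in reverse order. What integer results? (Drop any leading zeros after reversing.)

5514

Reversing 41550 gives 5514.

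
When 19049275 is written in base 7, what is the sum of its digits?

25

19049275 in base 7 is 320626150.
Digit sum: 3+2+0+6+2+6+1+5+0 = 25.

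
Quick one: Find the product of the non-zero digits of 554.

100

5×5×4 = 100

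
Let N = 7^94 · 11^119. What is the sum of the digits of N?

908

7^94 · 11^119 = 231710276346247557207996353191142886573619497828378323759481020916704446796372119787953777115370152366956767004443220384120203088168786788174318488691122383221257721224036096704171881746315587143902499059
Sum of its 204 digits: 908.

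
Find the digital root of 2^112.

The digital root of n equals n mod 9 (or 9 when 9 | n), so we need 2^112 mod 9.
2^112 ≡ 7 (mod 9), so the digital root is 7.

7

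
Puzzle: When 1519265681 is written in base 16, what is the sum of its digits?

56

1519265681 in base 16 is 5A8E2791.
Digit sum: 5+10+8+14+2+7+9+1 = 56.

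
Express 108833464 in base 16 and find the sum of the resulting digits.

64

108833464 in base 16 is 67CAAB8.
Digit sum: 6+7+12+10+10+11+8 = 64.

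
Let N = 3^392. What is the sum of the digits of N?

3^392 = 10753054578045012301854027065376435942159419236821721652624786344956879370764050321075948564158990117078944114437639980470496843937177955600387911058456829298576480006669762717945935579041
Sum of its 188 digits: 864.

864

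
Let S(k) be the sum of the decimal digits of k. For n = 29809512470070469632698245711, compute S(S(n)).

First digit sum: 127.
1+2+7 = 10.

10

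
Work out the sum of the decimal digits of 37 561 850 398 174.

67

3+7+5+6+1+8+5+0+3+9+8+1+7+4 = 67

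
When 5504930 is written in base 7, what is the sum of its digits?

32

5504930 in base 7 is 64535234.
Digit sum: 6+4+5+3+5+2+3+4 = 32.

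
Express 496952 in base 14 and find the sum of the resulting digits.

40

496952 in base 14 is CD168.
Digit sum: 12+13+1+6+8 = 40.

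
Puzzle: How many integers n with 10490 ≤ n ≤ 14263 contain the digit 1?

3774

The integers in [10490, 14263] that contain the digit 1: 10490, 10491, 10492, 10493, 10494, 10495, …, 14262, 14263.
3774 qualify.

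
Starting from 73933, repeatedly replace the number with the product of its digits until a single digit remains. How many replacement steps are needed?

2

73933 → 1701 → 0 (2 steps)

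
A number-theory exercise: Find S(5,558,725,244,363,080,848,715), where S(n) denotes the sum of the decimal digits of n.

100

5+5+5+8+7+2+5+2+4+4+3+6+3+0+8+0+8+4+8+7+1+5 = 100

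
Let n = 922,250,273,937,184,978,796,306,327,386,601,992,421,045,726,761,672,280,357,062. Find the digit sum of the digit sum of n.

First digit sum: 268.
2+6+8 = 16.

16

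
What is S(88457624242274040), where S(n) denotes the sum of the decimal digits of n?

8+8+4+5+7+6+2+4+2+4+2+2+7+4+0+4+0 = 69

69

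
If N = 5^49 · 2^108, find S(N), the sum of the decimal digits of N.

5^49 · 2^108 = 5764607523034234880000000000000000000000000000000000000000000000000
Sum of its 67 digits: 77.

77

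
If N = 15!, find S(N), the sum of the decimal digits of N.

15! = 1307674368000
Sum of its 13 digits: 45.

45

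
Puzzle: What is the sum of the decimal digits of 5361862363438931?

71

5+3+6+1+8+6+2+3+6+3+4+3+8+9+3+1 = 71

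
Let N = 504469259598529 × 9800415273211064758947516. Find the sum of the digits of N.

504469259598529 × 9800415273211064758947516 = 4944008236634901142607012395518741803964
Sum of its 40 digits: 159.

159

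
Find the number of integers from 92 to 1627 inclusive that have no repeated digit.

947

The integers in [92, 1627] that have no repeated digit: 92, 93, 94, 95, 96, 97, …, 1625, 1627.
947 qualify.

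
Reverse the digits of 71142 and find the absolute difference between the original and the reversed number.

47025

Reverse of 71142 is 24117.
|71142 − 24117| = 47025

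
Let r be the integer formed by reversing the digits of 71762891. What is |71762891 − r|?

Reverse of 71762891 is 19826717.
|71762891 − 19826717| = 51936174

51936174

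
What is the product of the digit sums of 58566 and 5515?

480

S(58566) = 5+8+5+6+6 = 30.
S(5515) = 5+5+1+5 = 16.
30 · 16 = 480.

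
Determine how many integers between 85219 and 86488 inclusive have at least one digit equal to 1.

The integers in [85219, 86488] that have at least one digit equal to 1: 85219, 85221, 85231, 85241, 85251, 85261, …, 86471, 86481.
317 qualify.

317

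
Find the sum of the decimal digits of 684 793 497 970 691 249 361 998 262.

150

6+8+4+7+9+3+4+9+7+9+7+0+6+9+1+2+4+9+3+6+1+9+9+8+2+6+2 = 150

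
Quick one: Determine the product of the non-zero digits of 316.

18

3×1×6 = 18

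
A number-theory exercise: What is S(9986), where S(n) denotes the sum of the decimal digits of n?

9+9+8+6 = 32

32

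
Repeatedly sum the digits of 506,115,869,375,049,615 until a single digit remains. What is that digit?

9

5+0+6+1+1+5+8+6+9+3+7+5+0+4+9+6+1+5 = 81
8+1 = 9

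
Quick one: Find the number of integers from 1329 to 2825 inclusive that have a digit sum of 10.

70

The integers in [1329, 2825] that have a digit sum of 10: 1333, 1342, 1351, 1360, 1405, 1414, …, 2710, 2800.
70 qualify.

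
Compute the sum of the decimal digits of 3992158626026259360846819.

3+9+9+2+1+5+8+6+2+6+0+2+6+2+5+9+3+6+0+8+4+6+8+1+9 = 120

120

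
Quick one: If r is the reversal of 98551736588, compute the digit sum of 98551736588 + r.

49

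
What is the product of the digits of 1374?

84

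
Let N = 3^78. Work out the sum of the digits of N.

3^78 = 16423203268260658146231467800709255289
Sum of its 38 digits: 153.

153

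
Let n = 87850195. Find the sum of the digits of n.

8+7+8+5+0+1+9+5 = 43

43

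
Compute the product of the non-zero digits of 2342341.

2×3×4×2×3×4×1 = 576

576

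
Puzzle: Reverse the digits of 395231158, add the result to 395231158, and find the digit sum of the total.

Reversal of 395231158 is 851132593; 395231158 + 851132593 = 1246363751.
Digit sum of 1246363751: 1+2+4+6+3+6+3+7+5+1 = 38.

38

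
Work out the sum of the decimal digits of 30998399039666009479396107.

135

3+0+9+9+8+3+9+9+0+3+9+6+6+6+0+0+9+4+7+9+3+9+6+1+0+7 = 135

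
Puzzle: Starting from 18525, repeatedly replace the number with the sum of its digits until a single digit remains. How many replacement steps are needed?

18525 → 21 → 3 (2 steps)

2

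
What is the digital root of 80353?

1

8+0+3+5+3 = 19
1+9 = 10
1+0 = 1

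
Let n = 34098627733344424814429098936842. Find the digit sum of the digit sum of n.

6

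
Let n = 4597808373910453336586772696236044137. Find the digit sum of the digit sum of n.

12

First digit sum: 174.
1+7+4 = 12.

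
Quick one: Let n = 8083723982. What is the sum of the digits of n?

50

8+0+8+3+7+2+3+9+8+2 = 50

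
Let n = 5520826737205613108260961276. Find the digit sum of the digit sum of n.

2

First digit sum: 110.
1+1+0 = 2.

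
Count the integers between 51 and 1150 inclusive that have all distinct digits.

The integers in [51, 1150] that have all distinct digits: 51, 52, 53, 54, 56, 57, …, 1097, 1098.
748 qualify.

748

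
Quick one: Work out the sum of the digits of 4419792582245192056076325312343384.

139

4+4+1+9+7+9+2+5+8+2+2+4+5+1+9+2+0+5+6+0+7+6+3+2+5+3+1+2+3+4+3+3+8+4 = 139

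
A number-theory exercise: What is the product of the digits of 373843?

6048

3×7×3×8×4×3 = 6048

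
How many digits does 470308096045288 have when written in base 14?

470308096045288 in base 14 is 841D06755B9C4, which has 13 digits.

13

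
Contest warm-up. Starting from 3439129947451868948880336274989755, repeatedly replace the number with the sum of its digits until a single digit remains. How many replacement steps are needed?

3439129947451868948880336274989755 → 188 → 17 → 8 (3 steps)

3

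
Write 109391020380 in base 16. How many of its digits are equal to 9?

109391020380 in base 16 is 197836815C.
The digit 9 appears 1 time.

1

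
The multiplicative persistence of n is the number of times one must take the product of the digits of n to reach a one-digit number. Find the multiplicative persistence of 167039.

167039 → 0 (1 step)

1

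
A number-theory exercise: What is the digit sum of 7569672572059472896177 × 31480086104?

131

7569672572059472896177 × 31480086104 = 238293944347519351380506212424408
Sum of its 33 digits: 131.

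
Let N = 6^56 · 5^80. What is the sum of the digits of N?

198

6^56 · 5^80 = 3119394976063731534561583524942398071289062500000000000000000000000000000000000000000000000000000000
Sum of its 100 digits: 198.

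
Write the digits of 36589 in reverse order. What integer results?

98563

Reversing 36589 gives 98563.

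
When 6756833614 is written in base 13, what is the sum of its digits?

70

6756833614 in base 13 is 838B16ACB.
Digit sum: 8+3+8+11+1+6+10+12+11 = 70.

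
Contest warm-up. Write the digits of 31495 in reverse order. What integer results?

Reversing 31495 gives 59413.

59413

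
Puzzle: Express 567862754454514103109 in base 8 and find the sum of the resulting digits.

567862754454514103109 in base 8 is 75442556150126413571505.
Digit sum: 7+5+4+4+2+5+5+6+1+5+0+1+2+6+4+1+3+5+7+1+5+0+5 = 84.

84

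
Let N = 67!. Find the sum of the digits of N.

67! = 36471110918188685288249859096605464427167635314049524593701628500267962436943872000000000000000
Sum of its 95 digits: 369.

369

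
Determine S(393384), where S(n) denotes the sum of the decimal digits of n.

30

3+9+3+3+8+4 = 30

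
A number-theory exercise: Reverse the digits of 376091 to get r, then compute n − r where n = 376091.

185418

Reverse of 376091 is 190673.
376091 − 190673 = 185418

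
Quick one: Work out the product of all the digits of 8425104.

0

8×4×2×5×1×0×4 = 0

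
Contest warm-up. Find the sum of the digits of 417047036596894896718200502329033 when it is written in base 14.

417047036596894896718200502329033 in base 14 is 353DD620B5D32A047DBA759CA7797.
Digit sum: 3+5+3+13+13+6+2+0+11+5+13+3+2+10+0+4+7+13+11+10+7+5+9+12+10+7+7+9+7 = 207.

207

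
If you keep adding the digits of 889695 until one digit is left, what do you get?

9

8+8+9+6+9+5 = 45
4+5 = 9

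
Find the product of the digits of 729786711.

296352

7×2×9×7×8×6×7×1×1 = 296352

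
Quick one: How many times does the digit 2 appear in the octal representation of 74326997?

2

74326997 in base 8 is 433421725.
The digit 2 appears 2 times.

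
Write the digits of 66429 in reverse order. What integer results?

92466

Reversing 66429 gives 92466.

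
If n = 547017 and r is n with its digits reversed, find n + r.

Reverse of 547017 is 710745.
547017 + 710745 = 1257762

1257762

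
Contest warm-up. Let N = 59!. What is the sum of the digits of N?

324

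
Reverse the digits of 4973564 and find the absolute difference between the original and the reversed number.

319770

Reverse of 4973564 is 4653794.
|4973564 − 4653794| = 319770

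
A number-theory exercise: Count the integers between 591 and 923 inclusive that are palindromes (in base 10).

33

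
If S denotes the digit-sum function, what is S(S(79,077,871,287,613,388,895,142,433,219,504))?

8

First digit sum: 152.
1+5+2 = 8.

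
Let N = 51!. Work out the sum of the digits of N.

51! = 1551118753287382280224243016469303211063259720016986112000000000000
Sum of its 67 digits: 198.

198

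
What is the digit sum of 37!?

37! = 13763753091226345046315979581580902400000000
Sum of its 44 digits: 153.

153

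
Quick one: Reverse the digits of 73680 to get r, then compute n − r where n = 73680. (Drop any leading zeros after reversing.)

65043

Reverse of 73680 is 8637.
73680 − 8637 = 65043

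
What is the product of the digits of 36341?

3×6×3×4×1 = 216

216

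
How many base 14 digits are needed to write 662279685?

8

662279685 in base 14 is 63D597DB, which has 8 digits.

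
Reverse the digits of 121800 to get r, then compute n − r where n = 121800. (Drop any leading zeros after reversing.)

113679

Reverse of 121800 is 8121.
121800 − 8121 = 113679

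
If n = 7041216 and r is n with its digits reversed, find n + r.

13162623

Reverse of 7041216 is 6121407.
7041216 + 6121407 = 13162623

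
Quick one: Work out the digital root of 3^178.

The digital root of n equals n mod 9 (or 9 when 9 | n), so we need 3^178 mod 9.
3^178 ≡ 0 (mod 9), so the digital root is 9.

9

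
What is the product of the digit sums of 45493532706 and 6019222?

S(45493532706) = 4+5+4+9+3+5+3+2+7+0+6 = 48.
S(6019222) = 6+0+1+9+2+2+2 = 22.
48 · 22 = 1056.

1056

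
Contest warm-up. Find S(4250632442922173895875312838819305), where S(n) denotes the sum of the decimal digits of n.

149

4+2+5+0+6+3+2+4+4+2+9+2+2+1+7+3+8+9+5+8+7+5+3+1+2+8+3+8+8+1+9+3+0+5 = 149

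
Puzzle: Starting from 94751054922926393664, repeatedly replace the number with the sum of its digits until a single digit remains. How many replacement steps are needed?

3

94751054922926393664 → 96 → 15 → 6 (3 steps)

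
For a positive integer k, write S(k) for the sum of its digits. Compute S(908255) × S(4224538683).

S(908255) = 9+0+8+2+5+5 = 29.
S(4224538683) = 4+2+2+4+5+3+8+6+8+3 = 45.
29 · 45 = 1305.

1305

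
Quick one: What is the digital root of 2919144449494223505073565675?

2+9+1+9+1+4+4+4+4+9+4+9+4+2+2+3+5+0+5+0+7+3+5+6+5+6+7+5 = 125
1+2+5 = 8
(Equivalently, 2919144449494223505073565675 mod 9 = 8.)

8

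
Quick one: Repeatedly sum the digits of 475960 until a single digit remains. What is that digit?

4

4+7+5+9+6+0 = 31
3+1 = 4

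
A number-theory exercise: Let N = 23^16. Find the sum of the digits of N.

103

23^16 = 6132610415680998648961
Sum of its 22 digits: 103.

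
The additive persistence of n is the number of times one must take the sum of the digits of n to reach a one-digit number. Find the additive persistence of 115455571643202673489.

3

115455571643202673489 → 88 → 16 → 7 (3 steps)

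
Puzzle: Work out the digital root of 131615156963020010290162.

7

1+3+1+6+1+5+1+5+6+9+6+3+0+2+0+0+1+0+2+9+0+1+6+2 = 70
7+0 = 7
(Equivalently, 131615156963020010290162 mod 9 = 7.)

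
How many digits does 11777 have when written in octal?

11777 in base 8 is 27001, which has 5 digits.

5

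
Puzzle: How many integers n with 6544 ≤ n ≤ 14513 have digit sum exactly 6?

55

The integers in [6544, 14513] that have digit sum exactly 6: 10005, 10014, 10023, 10032, 10041, 10050, …, 14010, 14100.
55 qualify.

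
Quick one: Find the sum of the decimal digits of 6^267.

6^267 = 5839610118748173384042916438012884343190456918632681597802191859555588085975213774292841045426132080312269934436602736781280813491693061209618278521853125725880871633364312533867616872931869252751252296564736
Sum of its 208 digits: 927.

927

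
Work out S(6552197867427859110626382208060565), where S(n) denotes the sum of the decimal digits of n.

152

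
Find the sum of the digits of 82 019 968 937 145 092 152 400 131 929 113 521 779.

8+2+0+1+9+9+6+8+9+3+7+1+4+5+0+9+2+1+5+2+4+0+0+1+3+1+9+2+9+1+1+3+5+2+1+7+7+9 = 156

156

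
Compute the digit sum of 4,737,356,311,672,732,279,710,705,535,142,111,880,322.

151

4+7+3+7+3+5+6+3+1+1+6+7+2+7+3+2+2+7+9+7+1+0+7+0+5+5+3+5+1+4+2+1+1+1+8+8+0+3+2+2 = 151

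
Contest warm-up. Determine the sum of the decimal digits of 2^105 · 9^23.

225

2^105 · 9^23 = 359523482469220731785781146680200151108233189264457728
Sum of its 54 digits: 225.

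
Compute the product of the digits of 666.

6×6×6 = 216

216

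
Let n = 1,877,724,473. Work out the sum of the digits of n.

1+8+7+7+7+2+4+4+7+3 = 50

50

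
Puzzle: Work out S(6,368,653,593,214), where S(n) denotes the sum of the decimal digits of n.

6+3+6+8+6+5+3+5+9+3+2+1+4 = 61

61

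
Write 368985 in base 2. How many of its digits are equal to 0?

368985 in base 2 is 1011010000101011001.
The digit 0 appears 10 times.

10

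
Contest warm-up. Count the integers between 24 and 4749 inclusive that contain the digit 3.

The integers in [24, 4749] that contain the digit 3: 30, 31, 32, 33, 34, 35, …, 4739, 4743.
2038 qualify.

2038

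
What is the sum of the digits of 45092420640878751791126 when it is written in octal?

91

45092420640878751791126 in base 8 is 11430734134757732604434026.
Digit sum: 1+1+4+3+0+7+3+4+1+3+4+7+5+7+7+3+2+6+0+4+4+3+4+0+2+6 = 91.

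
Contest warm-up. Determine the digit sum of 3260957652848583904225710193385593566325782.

3+2+6+0+9+5+7+6+5+2+8+4+8+5+8+3+9+0+4+2+2+5+7+1+0+1+9+3+3+8+5+5+9+3+5+6+6+3+2+5+7+8+2 = 201

201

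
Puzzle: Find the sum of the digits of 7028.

17

7+0+2+8 = 17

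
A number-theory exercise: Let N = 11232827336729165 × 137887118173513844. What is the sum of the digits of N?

11232827336729165 × 137887118173513844 = 1548862190402251158580629806060260
Sum of its 34 digits: 130.

130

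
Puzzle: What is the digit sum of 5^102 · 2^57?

116

5^102 · 2^57 = 28421709430404007434844970703125000000000000000000000000000000000000000000000000000000000
Sum of its 89 digits: 116.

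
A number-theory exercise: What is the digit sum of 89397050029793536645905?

114

8+9+3+9+7+0+5+0+0+2+9+7+9+3+5+3+6+6+4+5+9+0+5 = 114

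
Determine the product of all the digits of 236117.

252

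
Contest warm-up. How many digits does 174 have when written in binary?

8

174 in base 2 is 10101110, which has 8 digits.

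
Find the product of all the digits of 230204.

0

2×3×0×2×0×4 = 0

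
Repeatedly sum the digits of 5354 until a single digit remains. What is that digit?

5+3+5+4 = 17
1+7 = 8
(Equivalently, 5354 mod 9 = 8.)

8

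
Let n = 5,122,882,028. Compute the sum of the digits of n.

38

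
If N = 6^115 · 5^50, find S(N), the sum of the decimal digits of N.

297

6^115 · 5^50 = 27283118601104162880764173027291329250176685010116068491969741123446269542400000000000000000000000000000000000000000000000000
Sum of its 125 digits: 297.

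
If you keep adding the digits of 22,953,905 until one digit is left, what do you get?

8

2+2+9+5+3+9+0+5 = 35
3+5 = 8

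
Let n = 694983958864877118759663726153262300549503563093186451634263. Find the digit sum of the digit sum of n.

15

First digit sum: 285.
2+8+5 = 15.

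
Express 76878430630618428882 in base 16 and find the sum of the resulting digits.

76878430630618428882 in base 16 is 42AE70D56D38575D2.
Digit sum: 4+2+10+14+7+0+13+5+6+13+3+8+5+7+5+13+2 = 117.

117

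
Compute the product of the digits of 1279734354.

1×2×7×9×7×3×4×3×5×4 = 635040

635040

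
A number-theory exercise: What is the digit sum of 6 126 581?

6+1+2+6+5+8+1 = 29

29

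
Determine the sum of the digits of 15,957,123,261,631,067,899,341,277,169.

131

1+5+9+5+7+1+2+3+2+6+1+6+3+1+0+6+7+8+9+9+3+4+1+2+7+7+1+6+9 = 131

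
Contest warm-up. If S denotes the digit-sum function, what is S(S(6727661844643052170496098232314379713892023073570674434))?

9

First digit sum: 234.
2+3+4 = 9.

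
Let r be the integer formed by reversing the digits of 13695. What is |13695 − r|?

45936

Reverse of 13695 is 59631.
|13695 − 59631| = 45936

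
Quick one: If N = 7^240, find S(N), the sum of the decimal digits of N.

7^240 = 66608492302838911021713765791814421069079103012931658889164468964901207541173687670269511691107472378038502210283706856995686326012802152312116599627177597482714257624217684587282234064499666923475344001
Sum of its 203 digits: 883.

883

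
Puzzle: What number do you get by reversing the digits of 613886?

688316

Reversing 613886 gives 688316.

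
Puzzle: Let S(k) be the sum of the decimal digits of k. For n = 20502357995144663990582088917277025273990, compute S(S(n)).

First digit sum: 190.
1+9+0 = 10.

10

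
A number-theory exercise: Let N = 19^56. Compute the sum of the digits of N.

19^56 = 407569478172909828847318650548420153417875032325531352984650263038054881
Sum of its 72 digits: 316.

316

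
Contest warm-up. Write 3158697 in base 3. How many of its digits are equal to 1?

3158697 in base 3 is 12221110220210.
The digit 1 appears 5 times.

5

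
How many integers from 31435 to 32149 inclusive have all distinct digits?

294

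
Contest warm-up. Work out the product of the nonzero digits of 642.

48

6×4×2 = 48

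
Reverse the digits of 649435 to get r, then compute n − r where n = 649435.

114489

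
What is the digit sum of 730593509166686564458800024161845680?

159

7+3+0+5+9+3+5+0+9+1+6+6+6+8+6+5+6+4+4+5+8+8+0+0+0+2+4+1+6+1+8+4+5+6+8+0 = 159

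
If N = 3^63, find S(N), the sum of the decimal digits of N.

3^63 = 1144561273430837494885949696427
Sum of its 31 digits: 153.

153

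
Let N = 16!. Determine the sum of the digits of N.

63

16! = 20922789888000
Sum of its 14 digits: 63.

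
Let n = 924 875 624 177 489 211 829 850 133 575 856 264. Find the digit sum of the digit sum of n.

12

First digit sum: 174.
1+7+4 = 12.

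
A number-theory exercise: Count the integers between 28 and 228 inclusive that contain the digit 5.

The integers in [28, 228] that contain the digit 5: 35, 45, 50, 51, 52, 53, …, 215, 225.
38 qualify.

38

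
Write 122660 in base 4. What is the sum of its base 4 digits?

14

122660 in base 4 is 131330210.
Digit sum: 1+3+1+3+3+0+2+1+0 = 14.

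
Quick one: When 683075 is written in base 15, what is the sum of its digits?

683075 in base 15 is D75D5.
Digit sum: 13+7+5+13+5 = 43.

43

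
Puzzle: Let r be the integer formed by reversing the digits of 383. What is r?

383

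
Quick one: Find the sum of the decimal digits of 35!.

35! = 10333147966386144929666651337523200000000
Sum of its 41 digits: 144.

144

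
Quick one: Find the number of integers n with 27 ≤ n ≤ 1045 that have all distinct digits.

The integers in [27, 1045] that have all distinct digits: 27, 28, 29, 30, 31, 32, …, 1043, 1045.
731 qualify.

731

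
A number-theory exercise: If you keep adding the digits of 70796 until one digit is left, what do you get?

2

7+0+7+9+6 = 29
2+9 = 11
1+1 = 2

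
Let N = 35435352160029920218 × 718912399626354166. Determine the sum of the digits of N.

35435352160029920218 × 718912399626354166 = 25474914052972022304812822195191928188
Sum of its 38 digits: 157.

157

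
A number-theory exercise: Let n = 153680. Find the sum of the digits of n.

23

1+5+3+6+8+0 = 23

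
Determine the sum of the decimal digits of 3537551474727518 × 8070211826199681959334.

3537551474727518 × 8070211826199681959334 = 28548789747136141100946339978006753012
Sum of its 38 digits: 168.

168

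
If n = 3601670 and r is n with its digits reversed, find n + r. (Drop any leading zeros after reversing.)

Reverse of 3601670 is 761063.
3601670 + 761063 = 4362733

4362733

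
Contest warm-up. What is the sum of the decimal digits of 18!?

18! = 6402373705728000
Sum of its 16 digits: 54.

54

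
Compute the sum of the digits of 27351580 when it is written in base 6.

25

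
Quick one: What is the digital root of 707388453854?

8

7+0+7+3+8+8+4+5+3+8+5+4 = 62
6+2 = 8
(Equivalently, 707388453854 mod 9 = 8.)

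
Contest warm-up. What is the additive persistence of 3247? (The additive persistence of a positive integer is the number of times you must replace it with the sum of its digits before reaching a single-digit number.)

2

3247 → 16 → 7 (2 steps)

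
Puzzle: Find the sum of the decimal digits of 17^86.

460

17^86 = 6585780298034564387330191111341883158675687451132939289318069116379730073913275122082286093482320162819169
Sum of its 106 digits: 460.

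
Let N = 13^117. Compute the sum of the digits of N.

541

13^117 = 21447279913381144797631035444143615235315139166043202673556129406307332193091442592392357493460768000639755143577171560356656539933
Sum of its 131 digits: 541.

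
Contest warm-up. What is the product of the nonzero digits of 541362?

720

5×4×1×3×6×2 = 720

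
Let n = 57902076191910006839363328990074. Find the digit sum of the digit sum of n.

11

First digit sum: 137.
1+3+7 = 11.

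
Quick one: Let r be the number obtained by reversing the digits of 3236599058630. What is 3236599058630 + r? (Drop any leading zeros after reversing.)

3605109014953

Reverse of 3236599058630 is 368509956323.
3236599058630 + 368509956323 = 3605109014953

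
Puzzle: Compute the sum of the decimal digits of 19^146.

19^146 = 4989140554726611841699576539508472309847063383000645008656162108599096183538578543598792547964137263067653630162065928235295382884456602286143694181111513337406150234736343389646656391081
Sum of its 187 digits: 838.

838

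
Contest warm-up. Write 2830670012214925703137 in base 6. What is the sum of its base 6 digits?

2830670012214925703137 in base 6 is 2433220342221452013410354401.
Digit sum: 2+4+3+3+2+2+0+3+4+2+2+2+1+4+5+2+0+1+3+4+1+0+3+5+4+4+0+1 = 67.

67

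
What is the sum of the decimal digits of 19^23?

145

19^23 = 257829627945307727248226067259
Sum of its 30 digits: 145.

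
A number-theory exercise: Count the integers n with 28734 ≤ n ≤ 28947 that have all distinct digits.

52

The integers in [28734, 28947] that have all distinct digits: 28734, 28735, 28736, 28739, 28740, 28741, …, 28946, 28947.
52 qualify.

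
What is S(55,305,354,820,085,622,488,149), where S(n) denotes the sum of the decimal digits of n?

97

5+5+3+0+5+3+5+4+8+2+0+0+8+5+6+2+2+4+8+8+1+4+9 = 97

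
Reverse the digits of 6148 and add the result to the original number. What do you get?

14564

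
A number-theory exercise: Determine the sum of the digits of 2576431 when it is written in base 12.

2576431 in base 12 is A42BA7.
Digit sum: 10+4+2+11+10+7 = 44.

44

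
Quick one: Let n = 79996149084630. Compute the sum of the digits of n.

75

7+9+9+9+6+1+4+9+0+8+4+6+3+0 = 75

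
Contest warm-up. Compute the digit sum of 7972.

7+9+7+2 = 25

25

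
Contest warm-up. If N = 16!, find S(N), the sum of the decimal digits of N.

63

16! = 20922789888000
Sum of its 14 digits: 63.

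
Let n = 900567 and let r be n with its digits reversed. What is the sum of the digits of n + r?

36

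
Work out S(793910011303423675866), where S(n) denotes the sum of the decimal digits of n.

84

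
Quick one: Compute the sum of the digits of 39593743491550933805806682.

125

3+9+5+9+3+7+4+3+4+9+1+5+5+0+9+3+3+8+0+5+8+0+6+6+8+2 = 125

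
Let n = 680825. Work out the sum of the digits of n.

6+8+0+8+2+5 = 29

29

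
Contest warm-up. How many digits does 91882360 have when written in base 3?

17

91882360 in base 3 is 20101220002220101, which has 17 digits.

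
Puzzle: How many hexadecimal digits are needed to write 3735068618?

3735068618 in base 16 is DEA09FCA, which has 8 digits.

8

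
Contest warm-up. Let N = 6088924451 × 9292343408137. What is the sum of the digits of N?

128

6088924451 × 9292343408137 = 56580376984894051657787
Sum of its 23 digits: 128.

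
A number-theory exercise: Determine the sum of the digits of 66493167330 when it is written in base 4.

33

66493167330 in base 4 is 331323103103123202.
Digit sum: 3+3+1+3+2+3+1+0+3+1+0+3+1+2+3+2+0+2 = 33.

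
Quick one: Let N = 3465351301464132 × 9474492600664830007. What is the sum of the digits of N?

3465351301464132 × 9474492600664830007 = 32832445264426157329433057987808924
Sum of its 35 digits: 159.

159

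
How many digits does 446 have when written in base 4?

5

446 in base 4 is 12332, which has 5 digits.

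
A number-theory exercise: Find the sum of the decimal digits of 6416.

17

6+4+1+6 = 17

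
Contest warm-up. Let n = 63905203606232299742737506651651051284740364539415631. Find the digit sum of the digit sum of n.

6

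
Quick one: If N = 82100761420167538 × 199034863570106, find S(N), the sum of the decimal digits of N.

82100761420167538 × 199034863570106 = 16340913848264868053083328419028
Sum of its 32 digits: 137.

137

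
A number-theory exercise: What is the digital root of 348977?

2

3+4+8+9+7+7 = 38
3+8 = 11
1+1 = 2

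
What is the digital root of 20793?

2+0+7+9+3 = 21
2+1 = 3

3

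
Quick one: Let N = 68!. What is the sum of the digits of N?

342

68! = 2480035542436830599600990418569171581047399201355367672371710738018221445712183296000000000000000
Sum of its 97 digits: 342.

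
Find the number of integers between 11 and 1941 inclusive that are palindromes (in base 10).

The integers in [11, 1941] that are palindromes (in base 10): 11, 22, 33, 44, 55, 66, …, 1771, 1881.
108 qualify.

108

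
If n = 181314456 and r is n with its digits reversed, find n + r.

Reverse of 181314456 is 654413181.
181314456 + 654413181 = 835727637

835727637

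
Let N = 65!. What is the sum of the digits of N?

65! = 8247650592082470666723170306785496252186258551345437492922123134388955774976000000000000000
Sum of its 91 digits: 351.

351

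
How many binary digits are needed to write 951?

951 in base 2 is 1110110111, which has 10 digits.

10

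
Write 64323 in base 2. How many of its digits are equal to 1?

64323 in base 2 is 1111101101000011.
The digit 1 appears 10 times.

10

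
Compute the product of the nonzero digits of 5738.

840

5×7×3×8 = 840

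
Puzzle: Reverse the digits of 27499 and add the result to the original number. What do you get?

Reverse of 27499 is 99472.
27499 + 99472 = 126971

126971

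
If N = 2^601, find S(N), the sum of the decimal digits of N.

821

2^601 = 8299031137761985917024815727382322302024892464484873799991314659381305622825816292799414097894207588576395773222601578364790302150823550615773749668227927374122363606803019047370752
Sum of its 181 digits: 821.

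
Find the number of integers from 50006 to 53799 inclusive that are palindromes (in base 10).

The integers in [50006, 53799] that are palindromes (in base 10): 50105, 50205, 50305, 50405, 50505, 50605, …, 53635, 53735.
37 qualify.

37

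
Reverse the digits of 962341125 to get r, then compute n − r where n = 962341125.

Reverse of 962341125 is 521143269.
962341125 − 521143269 = 441197856

441197856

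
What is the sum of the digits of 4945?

4+9+4+5 = 22

22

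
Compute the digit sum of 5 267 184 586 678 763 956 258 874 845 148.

173

5+2+6+7+1+8+4+5+8+6+6+7+8+7+6+3+9+5+6+2+5+8+8+7+4+8+4+5+1+4+8 = 173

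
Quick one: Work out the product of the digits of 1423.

24

1×4×2×3 = 24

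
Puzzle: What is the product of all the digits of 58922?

1440

5×8×9×2×2 = 1440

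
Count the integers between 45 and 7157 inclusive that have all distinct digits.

3811

The integers in [45, 7157] that have all distinct digits: 45, 46, 47, 48, 49, 50, …, 7154, 7156.
3811 qualify.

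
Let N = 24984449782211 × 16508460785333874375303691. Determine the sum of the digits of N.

176

24984449782211 × 16508460785333874375303691 = 412454809472773751658977136281934440801
Sum of its 39 digits: 176.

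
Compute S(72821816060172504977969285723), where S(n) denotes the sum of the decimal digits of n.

134

7+2+8+2+1+8+1+6+0+6+0+1+7+2+5+0+4+9+7+7+9+6+9+2+8+5+7+2+3 = 134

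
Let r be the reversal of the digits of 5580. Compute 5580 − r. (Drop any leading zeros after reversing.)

4725

Reverse of 5580 is 855.
5580 − 855 = 4725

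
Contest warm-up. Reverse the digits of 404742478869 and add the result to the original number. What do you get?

Reverse of 404742478869 is 968874247404.
404742478869 + 968874247404 = 1373616726273

1373616726273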